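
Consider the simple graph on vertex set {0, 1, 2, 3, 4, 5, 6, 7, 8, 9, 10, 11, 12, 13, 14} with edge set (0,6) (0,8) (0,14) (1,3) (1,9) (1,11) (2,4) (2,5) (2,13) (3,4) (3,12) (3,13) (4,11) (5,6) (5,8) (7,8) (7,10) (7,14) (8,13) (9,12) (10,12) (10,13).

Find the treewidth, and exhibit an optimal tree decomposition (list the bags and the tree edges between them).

The largest bag has 4 vertices, giving width 3; this decomposition certifies tw(G) ≤ 3. For the lower bound: the 4 vertex sets {0,6,14}, {7}, {8}, {2,5,10,13} are disjoint, each induces a connected subgraph, and every pair is joined by at least one edge of G. Contracting each set to a single vertex therefore yields K_{4} as a minor, and since treewidth is minor-monotone, tw(G) ≥ tw(K_{4}) = 3. Hence tw(G) = 3 exactly.

Treewidth 3.
One optimal decomposition is:
Bags: B1 = {0, 6, 7, 14}  B2 = {0, 6, 7, 8}  B3 = {5, 6, 7, 8}  B4 = {5, 7, 8, 10}  B5 = {5, 8, 10, 13}  B6 = {2, 5, 10, 13}  B7 = {2, 10, 12, 13}  B8 = {2, 3, 12, 13}  B9 = {2, 3, 4, 12}  B10 = {3, 4, 9, 12}  B11 = {1, 3, 4, 9}  B12 = {1, 4, 9, 11}
Tree: B1–B2, B2–B3, B3–B4, B4–B5, B5–B6, B6–B7, B7–B8, B8–B9, B9–B10, B10–B11, B11–B12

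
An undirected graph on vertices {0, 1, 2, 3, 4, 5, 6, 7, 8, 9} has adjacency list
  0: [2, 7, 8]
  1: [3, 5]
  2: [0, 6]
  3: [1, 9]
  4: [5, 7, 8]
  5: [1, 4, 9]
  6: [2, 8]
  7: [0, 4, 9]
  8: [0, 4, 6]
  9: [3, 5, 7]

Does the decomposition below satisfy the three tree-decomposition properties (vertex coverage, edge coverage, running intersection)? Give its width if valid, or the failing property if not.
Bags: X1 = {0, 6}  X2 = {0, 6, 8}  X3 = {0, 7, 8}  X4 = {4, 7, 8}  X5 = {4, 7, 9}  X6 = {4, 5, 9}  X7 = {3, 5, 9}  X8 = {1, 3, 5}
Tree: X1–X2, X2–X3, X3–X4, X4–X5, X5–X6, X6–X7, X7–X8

A tree decomposition must satisfy three properties: every vertex lies in some bag; for every edge, both endpoints lie together in some bag; and for every vertex, the bags containing it form a connected subtree. Here vertex 2 appears in no bag, so the decomposition is invalid.

No — vertex 2 appears in no bag.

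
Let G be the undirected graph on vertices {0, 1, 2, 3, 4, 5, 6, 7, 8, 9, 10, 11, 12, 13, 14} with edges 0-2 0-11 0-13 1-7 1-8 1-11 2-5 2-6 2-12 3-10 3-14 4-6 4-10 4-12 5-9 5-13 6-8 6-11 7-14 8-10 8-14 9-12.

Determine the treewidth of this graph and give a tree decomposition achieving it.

Each bag holds 4 vertices, so the decomposition has width 3, which upper-bounds the treewidth. For the lower bound: the 4 vertex sets {5,9,13}, {0}, {2}, {4,6,11,12} are disjoint, each induces a connected subgraph, and every pair is joined by at least one edge of G. Contracting each set to a single vertex therefore yields K_{4} as a minor, and since treewidth is minor-monotone, tw(G) ≥ tw(K_{4}) = 3. Hence tw(G) = 3 exactly.

Treewidth 3.
One such decomposition:
Bags: B1 = {0, 5, 9, 13}  B2 = {0, 2, 5, 9}  B3 = {0, 2, 9, 12}  B4 = {0, 2, 11, 12}  B5 = {2, 6, 11, 12}  B6 = {4, 6, 11, 12}  B7 = {1, 4, 6, 11}  B8 = {1, 4, 6, 8}  B9 = {1, 4, 8, 10}  B10 = {1, 7, 8, 10}  B11 = {7, 8, 10, 14}  B12 = {3, 7, 10, 14}
Tree: B1–B2, B2–B3, B3–B4, B4–B5, B5–B6, B6–B7, B7–B8, B8–B9, B9–B10, B10–B11, B11–B12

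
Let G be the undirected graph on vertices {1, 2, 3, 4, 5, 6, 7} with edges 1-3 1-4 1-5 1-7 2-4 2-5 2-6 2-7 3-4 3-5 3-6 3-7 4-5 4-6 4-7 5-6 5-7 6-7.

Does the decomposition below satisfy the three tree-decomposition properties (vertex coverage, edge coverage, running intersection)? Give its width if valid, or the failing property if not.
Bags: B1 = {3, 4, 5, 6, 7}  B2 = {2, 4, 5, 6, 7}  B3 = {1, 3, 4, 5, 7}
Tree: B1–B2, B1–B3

Checking the three conditions: (i) the bags cover all of {1, 2, 3, 4, 5, 6, 7}; (ii) for each edge, some bag contains both endpoints; (iii) the bags containing any fixed vertex form a subtree. All hold, so the decomposition is valid with width 5 − 1 = 4.

Yes; width 4.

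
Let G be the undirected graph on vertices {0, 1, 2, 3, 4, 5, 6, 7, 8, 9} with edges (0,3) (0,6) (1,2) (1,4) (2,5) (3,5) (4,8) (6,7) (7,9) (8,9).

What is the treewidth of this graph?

2

A width-2 tree decomposition is:
Bags: B1 = {0, 3, 5}  B2 = {0, 5, 6}  B3 = {5, 6, 7}  B4 = {5, 7, 9}  B5 = {5, 8, 9}  B6 = {4, 5, 8}  B7 = {1, 4, 5}  B8 = {1, 2, 5}
Tree: B1–B2, B2–B3, B3–B4, B4–B5, B5–B6, B6–B7, B7–B8
Each bag holds 3 vertices, so the decomposition has width 2, which upper-bounds the treewidth. The edges 5–3–0–6–7–9–8–4–1–2–5 form a cycle, so G is not a tree and its treewidth is at least 2. The upper and lower bounds meet at 2, so that is the treewidth.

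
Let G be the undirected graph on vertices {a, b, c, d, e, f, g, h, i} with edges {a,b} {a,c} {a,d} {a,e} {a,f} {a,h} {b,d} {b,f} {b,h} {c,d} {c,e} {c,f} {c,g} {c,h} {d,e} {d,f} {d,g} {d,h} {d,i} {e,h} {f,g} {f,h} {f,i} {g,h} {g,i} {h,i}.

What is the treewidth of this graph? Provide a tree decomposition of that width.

The largest bag has 5 vertices, giving width 4; this decomposition certifies tw(G) ≤ 4. For the lower bound, the 5 vertices {a, c, d, e, h} are pairwise adjacent, and any tree decomposition puts a clique entirely inside one bag — forcing width ≥ 4. Combining the bounds, tw(G) = 4.

Treewidth 4.
Bags: B1 = {c, d, f, g, h}  B2 = {a, c, d, f, h}  B3 = {a, b, d, f, h}  B4 = {a, c, d, e, h}  B5 = {d, f, g, h, i}
Tree: B1–B2, B2–B3, B2–B4, B1–B5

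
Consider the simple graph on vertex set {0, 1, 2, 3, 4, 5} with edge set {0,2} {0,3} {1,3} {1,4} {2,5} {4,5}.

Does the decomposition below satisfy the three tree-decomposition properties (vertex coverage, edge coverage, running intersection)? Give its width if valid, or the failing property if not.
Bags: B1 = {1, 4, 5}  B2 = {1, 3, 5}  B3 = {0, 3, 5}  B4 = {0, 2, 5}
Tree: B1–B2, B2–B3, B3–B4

Yes; width 2.

Every vertex of G appears in some bag (union = {0, 1, 2, 3, 4, 5}); every edge is covered by a bag; and for each vertex v the set of bags containing v is connected in the bag tree. The decomposition is therefore valid. The largest bag has 3 vertices, so the width is 2.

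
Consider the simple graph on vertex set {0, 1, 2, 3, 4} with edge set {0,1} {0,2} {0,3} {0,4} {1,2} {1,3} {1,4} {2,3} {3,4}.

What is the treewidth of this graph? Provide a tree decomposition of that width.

Every bag has size at most 4, so the width is 4 − 1 = 3 and tw(G) ≤ 3. Conversely, {0, 1, 2, 3} is a clique of size 4, and the vertices of any clique must share a bag in every tree decomposition; so some bag has ≥ 4 vertices and tw(G) ≥ 3. The upper and lower bounds meet at 3, so that is the treewidth.

Treewidth 3.
One such decomposition:
Bags: B1 = {0, 1, 2, 3}  B2 = {0, 1, 3, 4}
Tree: B1–B2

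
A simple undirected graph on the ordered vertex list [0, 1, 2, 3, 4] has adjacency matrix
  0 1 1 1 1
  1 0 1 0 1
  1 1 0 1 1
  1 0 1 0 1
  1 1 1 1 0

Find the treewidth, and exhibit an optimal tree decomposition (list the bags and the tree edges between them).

Every bag has size at most 4, so the width is 4 − 1 = 3 and tw(G) ≤ 3. For the lower bound, the 4 vertices {0, 1, 2, 4} are pairwise adjacent, and any tree decomposition puts a clique entirely inside one bag — forcing width ≥ 3. The upper and lower bounds meet at 3, so that is the treewidth.

Treewidth 3.
One such decomposition:
Bags: B1 = {0, 1, 2, 4}  B2 = {0, 2, 3, 4}
Tree: B1–B2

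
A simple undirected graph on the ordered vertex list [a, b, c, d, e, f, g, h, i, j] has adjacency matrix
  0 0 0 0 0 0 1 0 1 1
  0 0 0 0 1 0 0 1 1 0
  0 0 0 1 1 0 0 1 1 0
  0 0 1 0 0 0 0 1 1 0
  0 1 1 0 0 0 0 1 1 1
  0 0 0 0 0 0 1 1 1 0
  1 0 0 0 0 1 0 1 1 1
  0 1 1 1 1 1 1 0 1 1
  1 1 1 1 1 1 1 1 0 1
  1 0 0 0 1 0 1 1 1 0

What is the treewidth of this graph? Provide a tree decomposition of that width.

The largest bag has 4 vertices, giving width 3; this decomposition certifies tw(G) ≤ 3. For the lower bound, the 4 vertices {c, d, h, i} are pairwise adjacent, and any tree decomposition puts a clique entirely inside one bag — forcing width ≥ 3. The upper and lower bounds meet at 3, so that is the treewidth.

Treewidth 3.
Bags: B1 = {g, h, i, j}  B2 = {e, h, i, j}  B3 = {c, e, h, i}  B4 = {c, d, h, i}  B5 = {a, g, i, j}  B6 = {b, e, h, i}  B7 = {f, g, h, i}
Tree: B1–B2, B2–B3, B3–B4, B1–B5, B3–B6, B1–B7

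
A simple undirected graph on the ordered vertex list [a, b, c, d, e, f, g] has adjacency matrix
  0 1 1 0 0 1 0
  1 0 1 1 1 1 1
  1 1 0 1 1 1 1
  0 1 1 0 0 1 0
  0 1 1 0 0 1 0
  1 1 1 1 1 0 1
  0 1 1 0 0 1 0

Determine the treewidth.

A width-3 tree decomposition is:
Bags: B1 = {b, c, d, f}  B2 = {b, c, e, f}  B3 = {b, c, f, g}  B4 = {a, b, c, f}
Tree: B1–B2, B2–B3, B2–B4
Each bag holds 4 vertices, so the decomposition has width 3, which upper-bounds the treewidth. For the lower bound, the 4 vertices {b, c, d, f} are pairwise adjacent, and any tree decomposition puts a clique entirely inside one bag — forcing width ≥ 3. The upper and lower bounds meet at 3, so that is the treewidth.

3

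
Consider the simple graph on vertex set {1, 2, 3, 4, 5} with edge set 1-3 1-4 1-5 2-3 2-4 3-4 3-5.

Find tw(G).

2

A width-2 tree decomposition is:
Bags: B1 = {2, 3, 4}  B2 = {1, 3, 4}  B3 = {1, 3, 5}
Tree: B1–B2, B2–B3
Each bag holds 3 vertices, so the decomposition has width 2, which upper-bounds the treewidth. Conversely, {1, 3, 4} is a clique of size 3, and the vertices of any clique must share a bag in every tree decomposition; so some bag has ≥ 3 vertices and tw(G) ≥ 2. Hence tw(G) = 2 exactly.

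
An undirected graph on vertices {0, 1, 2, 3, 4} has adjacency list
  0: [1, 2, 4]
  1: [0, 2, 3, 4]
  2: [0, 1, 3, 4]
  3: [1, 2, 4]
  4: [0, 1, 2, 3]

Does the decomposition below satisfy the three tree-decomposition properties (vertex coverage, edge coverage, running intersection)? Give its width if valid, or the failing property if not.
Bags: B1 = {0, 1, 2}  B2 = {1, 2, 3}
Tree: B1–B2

A tree decomposition must satisfy three properties: every vertex lies in some bag; for every edge, both endpoints lie together in some bag; and for every vertex, the bags containing it form a connected subtree. Here vertex 4 appears in no bag, so the decomposition is invalid.

No — vertex 4 appears in no bag.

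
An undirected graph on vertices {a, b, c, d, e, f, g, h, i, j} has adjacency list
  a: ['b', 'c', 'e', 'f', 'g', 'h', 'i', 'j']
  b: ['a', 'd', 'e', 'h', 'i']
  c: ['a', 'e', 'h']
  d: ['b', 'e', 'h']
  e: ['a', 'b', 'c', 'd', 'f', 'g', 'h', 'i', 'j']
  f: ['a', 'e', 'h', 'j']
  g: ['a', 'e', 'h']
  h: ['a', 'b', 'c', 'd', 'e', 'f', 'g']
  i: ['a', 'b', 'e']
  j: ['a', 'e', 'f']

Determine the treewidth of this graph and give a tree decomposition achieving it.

Every bag has size at most 4, so the width is 4 − 1 = 3 and tw(G) ≤ 3. Conversely, {b, d, e, h} is a clique of size 4, and the vertices of any clique must share a bag in every tree decomposition; so some bag has ≥ 4 vertices and tw(G) ≥ 3. Hence tw(G) = 3 exactly.

Treewidth 3.
One such decomposition:
Bags: B1 = {a, b, e, h}  B2 = {a, e, g, h}  B3 = {a, e, f, h}  B4 = {a, b, e, i}  B5 = {b, d, e, h}  B6 = {a, c, e, h}  B7 = {a, e, f, j}
Tree: B1–B2, B1–B3, B1–B4, B1–B5, B1–B6, B3–B7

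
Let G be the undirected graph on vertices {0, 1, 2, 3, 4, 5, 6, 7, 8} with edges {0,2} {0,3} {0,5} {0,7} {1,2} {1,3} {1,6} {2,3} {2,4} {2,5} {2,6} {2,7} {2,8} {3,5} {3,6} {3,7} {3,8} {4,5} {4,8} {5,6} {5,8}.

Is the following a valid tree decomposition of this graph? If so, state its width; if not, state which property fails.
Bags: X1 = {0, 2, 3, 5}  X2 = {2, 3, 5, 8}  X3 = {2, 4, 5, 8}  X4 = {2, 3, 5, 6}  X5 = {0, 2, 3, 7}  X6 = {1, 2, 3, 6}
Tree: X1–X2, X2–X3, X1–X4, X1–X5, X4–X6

Checking the three conditions: (i) the bags cover all of {0, 1, 2, 3, 4, 5, 6, 7, 8}; (ii) for each edge, some bag contains both endpoints; (iii) the bags containing any fixed vertex form a subtree. All hold, so the decomposition is valid with width 4 − 1 = 3.

Yes; width 3.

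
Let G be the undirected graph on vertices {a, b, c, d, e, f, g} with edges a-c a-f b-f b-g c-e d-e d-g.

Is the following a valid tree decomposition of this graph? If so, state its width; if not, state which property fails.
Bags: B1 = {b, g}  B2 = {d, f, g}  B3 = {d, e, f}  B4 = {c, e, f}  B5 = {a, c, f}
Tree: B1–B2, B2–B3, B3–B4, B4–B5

No — edge (f,b) lies in no bag.

A tree decomposition must satisfy three properties: every vertex lies in some bag; for every edge, both endpoints lie together in some bag; and for every vertex, the bags containing it form a connected subtree. Here edge (f,b) lies in no bag, so the decomposition is invalid.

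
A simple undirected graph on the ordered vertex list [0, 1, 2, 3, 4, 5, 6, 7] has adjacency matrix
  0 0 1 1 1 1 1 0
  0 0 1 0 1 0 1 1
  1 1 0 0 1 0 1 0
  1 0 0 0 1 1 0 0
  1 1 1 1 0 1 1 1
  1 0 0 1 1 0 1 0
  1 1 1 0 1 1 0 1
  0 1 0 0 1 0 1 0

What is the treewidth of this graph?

A width-3 tree decomposition is:
Bags: B1 = {0, 4, 5, 6}  B2 = {0, 2, 4, 6}  B3 = {1, 2, 4, 6}  B4 = {0, 3, 4, 5}  B5 = {1, 4, 6, 7}
Tree: B1–B2, B2–B3, B1–B4, B3–B5
Each bag holds 4 vertices, so the decomposition has width 3, which upper-bounds the treewidth. Conversely, {0, 3, 4, 5} is a clique of size 4, and the vertices of any clique must share a bag in every tree decomposition; so some bag has ≥ 4 vertices and tw(G) ≥ 3. Therefore the treewidth is 3.

3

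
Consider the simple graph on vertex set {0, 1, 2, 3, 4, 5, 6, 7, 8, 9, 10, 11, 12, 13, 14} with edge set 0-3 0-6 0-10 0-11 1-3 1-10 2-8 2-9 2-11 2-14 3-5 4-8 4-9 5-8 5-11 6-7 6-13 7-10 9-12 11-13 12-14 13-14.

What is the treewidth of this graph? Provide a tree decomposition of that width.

Every bag has size at most 4, so the width is 4 − 1 = 3 and tw(G) ≤ 3. For the lower bound: the 4 vertex sets {4,9,12}, {8}, {2}, {5,11,13,14} are disjoint, each induces a connected subgraph, and every pair is joined by at least one edge of G. Contracting each set to a single vertex therefore yields K_{4} as a minor, and since treewidth is minor-monotone, tw(G) ≥ tw(K_{4}) = 3. Therefore the treewidth is 3.

Treewidth 3.
Bags: B1 = {4, 8, 9, 12}  B2 = {2, 8, 9, 12}  B3 = {2, 8, 12, 14}  B4 = {2, 5, 8, 14}  B5 = {2, 5, 11, 14}  B6 = {5, 11, 13, 14}  B7 = {3, 5, 11, 13}  B8 = {0, 3, 11, 13}  B9 = {0, 3, 6, 13}  B10 = {0, 1, 3, 6}  B11 = {0, 1, 6, 10}  B12 = {1, 6, 7, 10}
Tree: B1–B2, B2–B3, B3–B4, B4–B5, B5–B6, B6–B7, B7–B8, B8–B9, B9–B10, B10–B11, B11–B12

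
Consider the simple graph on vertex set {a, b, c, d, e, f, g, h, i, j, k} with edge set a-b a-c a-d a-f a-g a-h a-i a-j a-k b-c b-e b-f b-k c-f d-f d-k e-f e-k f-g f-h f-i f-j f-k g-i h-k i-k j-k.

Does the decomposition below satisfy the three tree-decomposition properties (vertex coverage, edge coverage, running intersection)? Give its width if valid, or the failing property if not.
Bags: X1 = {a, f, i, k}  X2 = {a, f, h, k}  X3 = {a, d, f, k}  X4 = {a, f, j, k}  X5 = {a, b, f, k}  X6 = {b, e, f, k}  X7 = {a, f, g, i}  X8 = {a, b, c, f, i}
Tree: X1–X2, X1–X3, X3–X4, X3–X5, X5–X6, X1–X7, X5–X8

No — bags containing vertex i are not connected in the tree.

A tree decomposition must satisfy three properties: every vertex lies in some bag; for every edge, both endpoints lie together in some bag; and for every vertex, the bags containing it form a connected subtree. Here bags containing vertex i are not connected in the tree, so the decomposition is invalid.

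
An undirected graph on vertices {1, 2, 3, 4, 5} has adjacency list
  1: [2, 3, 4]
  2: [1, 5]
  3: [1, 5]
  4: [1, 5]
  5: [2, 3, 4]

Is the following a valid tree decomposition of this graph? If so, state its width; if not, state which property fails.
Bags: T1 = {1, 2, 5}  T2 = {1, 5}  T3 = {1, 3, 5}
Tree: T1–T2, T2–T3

A tree decomposition must satisfy three properties: every vertex lies in some bag; for every edge, both endpoints lie together in some bag; and for every vertex, the bags containing it form a connected subtree. Here vertex 4 appears in no bag, so the decomposition is invalid.

No — vertex 4 appears in no bag.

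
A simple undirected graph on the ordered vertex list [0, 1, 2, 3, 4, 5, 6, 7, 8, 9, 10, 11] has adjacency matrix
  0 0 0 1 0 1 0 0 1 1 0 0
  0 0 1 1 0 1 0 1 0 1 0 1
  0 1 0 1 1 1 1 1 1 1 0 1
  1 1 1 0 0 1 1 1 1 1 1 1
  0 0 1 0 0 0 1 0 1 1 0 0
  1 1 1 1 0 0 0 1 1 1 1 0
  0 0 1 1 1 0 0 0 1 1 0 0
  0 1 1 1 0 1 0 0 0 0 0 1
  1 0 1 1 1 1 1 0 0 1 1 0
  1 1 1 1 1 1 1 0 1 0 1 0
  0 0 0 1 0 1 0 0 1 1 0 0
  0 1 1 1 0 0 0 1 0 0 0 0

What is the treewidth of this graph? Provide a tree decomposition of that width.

The largest bag has 5 vertices, giving width 4; this decomposition certifies tw(G) ≤ 4. For the lower bound, the 5 vertices {0, 3, 5, 8, 9} are pairwise adjacent, and any tree decomposition puts a clique entirely inside one bag — forcing width ≥ 4. Hence tw(G) = 4 exactly.

Treewidth 4.
Bags: B1 = {0, 3, 5, 8, 9}  B2 = {2, 3, 5, 8, 9}  B3 = {1, 2, 3, 5, 9}  B4 = {2, 3, 6, 8, 9}  B5 = {3, 5, 8, 9, 10}  B6 = {1, 2, 3, 5, 7}  B7 = {1, 2, 3, 7, 11}  B8 = {2, 4, 6, 8, 9}
Tree: B1–B2, B2–B3, B2–B4, B2–B5, B3–B6, B6–B7, B4–B8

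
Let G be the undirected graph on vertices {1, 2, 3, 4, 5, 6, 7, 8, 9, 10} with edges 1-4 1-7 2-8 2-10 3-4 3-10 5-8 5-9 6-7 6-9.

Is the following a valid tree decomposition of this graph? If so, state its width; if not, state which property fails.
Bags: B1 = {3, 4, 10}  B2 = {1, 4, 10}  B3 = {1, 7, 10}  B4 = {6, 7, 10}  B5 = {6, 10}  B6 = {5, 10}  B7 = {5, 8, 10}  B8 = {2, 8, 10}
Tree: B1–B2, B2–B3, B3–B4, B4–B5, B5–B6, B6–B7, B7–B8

No — vertex 9 appears in no bag.

A tree decomposition must satisfy three properties: every vertex lies in some bag; for every edge, both endpoints lie together in some bag; and for every vertex, the bags containing it form a connected subtree. Here vertex 9 appears in no bag, so the decomposition is invalid.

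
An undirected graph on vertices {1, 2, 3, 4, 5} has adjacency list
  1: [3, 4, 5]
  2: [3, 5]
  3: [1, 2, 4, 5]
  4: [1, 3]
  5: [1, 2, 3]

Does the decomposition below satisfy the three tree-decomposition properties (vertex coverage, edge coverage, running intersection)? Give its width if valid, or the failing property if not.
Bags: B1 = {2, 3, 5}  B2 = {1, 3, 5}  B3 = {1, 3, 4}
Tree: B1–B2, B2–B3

Yes; width 2.

Checking the three conditions: (i) the bags cover all of {1, 2, 3, 4, 5}; (ii) for each edge, some bag contains both endpoints; (iii) the bags containing any fixed vertex form a subtree. All hold, so the decomposition is valid with width 3 − 1 = 2.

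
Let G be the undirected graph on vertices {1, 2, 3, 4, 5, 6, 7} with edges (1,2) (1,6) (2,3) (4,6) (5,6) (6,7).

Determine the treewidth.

A width-1 tree decomposition is:
Bags: B1 = {1, 6}  B2 = {1, 2}  B3 = {5, 6}  B4 = {2, 3}  B5 = {4, 6}  B6 = {6, 7}
Tree: B1–B2, B1–B3, B2–B4, B3–B5, B1–B6
The largest bag has 2 vertices, giving width 1; this decomposition certifies tw(G) ≤ 1. Since G has at least one edge (e.g. 6–1), it is not an edgeless graph, so tw(G) ≥ 1. The upper and lower bounds meet at 1, so that is the treewidth.

1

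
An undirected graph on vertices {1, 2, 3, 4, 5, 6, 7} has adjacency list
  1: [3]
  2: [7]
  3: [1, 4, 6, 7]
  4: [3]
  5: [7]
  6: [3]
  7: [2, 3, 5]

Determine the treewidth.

A width-1 tree decomposition is:
Bags: B1 = {1, 3}  B2 = {3, 7}  B3 = {3, 4}  B4 = {3, 6}  B5 = {2, 7}  B6 = {5, 7}
Tree: B1–B2, B1–B3, B1–B4, B2–B5, B5–B6
The largest bag has 2 vertices, giving width 1; this decomposition certifies tw(G) ≤ 1. Since G has at least one edge (e.g. 1–3), it is not an edgeless graph, so tw(G) ≥ 1. Therefore the treewidth is 1.

1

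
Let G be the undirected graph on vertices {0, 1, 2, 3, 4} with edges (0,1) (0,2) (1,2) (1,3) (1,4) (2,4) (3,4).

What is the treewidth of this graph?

2

A width-2 tree decomposition is:
Bags: B1 = {0, 1, 2}  B2 = {1, 2, 4}  B3 = {1, 3, 4}
Tree: B1–B2, B2–B3
The largest bag has 3 vertices, giving width 2; this decomposition certifies tw(G) ≤ 2. On the other hand G contains the 3-clique {0, 1, 2}. A clique must lie in a single bag of any decomposition, so no decomposition can have width below 2. Hence tw(G) = 2 exactly.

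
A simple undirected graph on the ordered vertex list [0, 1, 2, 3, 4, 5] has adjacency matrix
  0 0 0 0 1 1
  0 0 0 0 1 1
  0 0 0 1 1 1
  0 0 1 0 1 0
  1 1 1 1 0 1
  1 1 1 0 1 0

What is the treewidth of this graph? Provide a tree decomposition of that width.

Treewidth 2.
Bags: B1 = {0, 4, 5}  B2 = {2, 4, 5}  B3 = {1, 4, 5}  B4 = {2, 3, 4}
Tree: B1–B2, B1–B3, B2–B4

Each bag holds 3 vertices, so the decomposition has width 2, which upper-bounds the treewidth. Conversely, {2, 3, 4} is a clique of size 3, and the vertices of any clique must share a bag in every tree decomposition; so some bag has ≥ 3 vertices and tw(G) ≥ 2. The upper and lower bounds meet at 2, so that is the treewidth.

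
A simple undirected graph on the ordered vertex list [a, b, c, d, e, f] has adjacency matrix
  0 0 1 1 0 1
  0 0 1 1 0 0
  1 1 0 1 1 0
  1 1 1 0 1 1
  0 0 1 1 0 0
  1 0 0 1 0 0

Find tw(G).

2

A width-2 tree decomposition is:
Bags: B1 = {c, d, e}  B2 = {a, c, d}  B3 = {a, d, f}  B4 = {b, c, d}
Tree: B1–B2, B2–B3, B2–B4
The largest bag has 3 vertices, giving width 2; this decomposition certifies tw(G) ≤ 2. On the other hand G contains the 3-clique {c, d, e}. A clique must lie in a single bag of any decomposition, so no decomposition can have width below 2. The upper and lower bounds meet at 2, so that is the treewidth.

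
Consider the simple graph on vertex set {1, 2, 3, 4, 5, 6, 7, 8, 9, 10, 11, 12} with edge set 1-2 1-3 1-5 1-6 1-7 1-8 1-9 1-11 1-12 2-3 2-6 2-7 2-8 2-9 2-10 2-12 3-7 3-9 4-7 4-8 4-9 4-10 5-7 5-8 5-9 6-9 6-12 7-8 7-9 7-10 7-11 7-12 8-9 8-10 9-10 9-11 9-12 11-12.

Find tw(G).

4

A width-4 tree decomposition is:
Bags: B1 = {1, 2, 7, 8, 9}  B2 = {1, 2, 7, 9, 12}  B3 = {1, 7, 9, 11, 12}  B4 = {1, 2, 6, 9, 12}  B5 = {2, 7, 8, 9, 10}  B6 = {4, 7, 8, 9, 10}  B7 = {1, 2, 3, 7, 9}  B8 = {1, 5, 7, 8, 9}
Tree: B1–B2, B2–B3, B2–B4, B1–B5, B5–B6, B2–B7, B1–B8
Every bag has size at most 5, so the width is 5 − 1 = 4 and tw(G) ≤ 4. For the lower bound, the 5 vertices {1, 2, 6, 9, 12} are pairwise adjacent, and any tree decomposition puts a clique entirely inside one bag — forcing width ≥ 4. Therefore the treewidth is 4.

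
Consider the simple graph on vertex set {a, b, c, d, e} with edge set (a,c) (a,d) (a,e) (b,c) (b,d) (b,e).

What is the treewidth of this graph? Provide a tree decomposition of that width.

Treewidth 2.
Bags: B1 = {a, b, e}  B2 = {a, b, c}  B3 = {a, b, d}
Tree: B1–B2, B2–B3

Each bag holds 3 vertices, so the decomposition has width 2, which upper-bounds the treewidth. For the lower bound, G contains the cycle b–e–a–c–b, so G is not a forest; only forests have treewidth ≤ 1, hence tw(G) ≥ 2. Hence tw(G) = 2 exactly.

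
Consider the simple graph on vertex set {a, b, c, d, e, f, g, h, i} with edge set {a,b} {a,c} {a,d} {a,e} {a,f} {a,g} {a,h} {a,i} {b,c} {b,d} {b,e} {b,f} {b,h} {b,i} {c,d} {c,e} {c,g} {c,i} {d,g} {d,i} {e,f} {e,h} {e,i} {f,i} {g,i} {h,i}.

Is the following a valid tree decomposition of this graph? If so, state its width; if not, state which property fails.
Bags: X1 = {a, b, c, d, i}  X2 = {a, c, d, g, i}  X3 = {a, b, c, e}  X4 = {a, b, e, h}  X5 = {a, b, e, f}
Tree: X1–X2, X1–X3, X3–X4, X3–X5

A tree decomposition must satisfy three properties: every vertex lies in some bag; for every edge, both endpoints lie together in some bag; and for every vertex, the bags containing it form a connected subtree. Here edge (i,e) lies in no bag, so the decomposition is invalid.

No — edge (i,e) lies in no bag.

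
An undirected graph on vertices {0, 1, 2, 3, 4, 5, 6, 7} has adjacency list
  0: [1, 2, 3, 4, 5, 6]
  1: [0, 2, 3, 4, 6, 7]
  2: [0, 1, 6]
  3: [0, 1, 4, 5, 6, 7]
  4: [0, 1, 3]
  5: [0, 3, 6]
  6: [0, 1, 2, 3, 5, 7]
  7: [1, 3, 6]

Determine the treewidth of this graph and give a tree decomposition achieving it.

Each bag holds 4 vertices, so the decomposition has width 3, which upper-bounds the treewidth. On the other hand G contains the 4-clique {0, 1, 2, 6}. A clique must lie in a single bag of any decomposition, so no decomposition can have width below 3. The upper and lower bounds meet at 3, so that is the treewidth.

Treewidth 3.
Bags: B1 = {0, 1, 3, 6}  B2 = {0, 1, 2, 6}  B3 = {0, 1, 3, 4}  B4 = {0, 3, 5, 6}  B5 = {1, 3, 6, 7}
Tree: B1–B2, B1–B3, B1–B4, B1–B5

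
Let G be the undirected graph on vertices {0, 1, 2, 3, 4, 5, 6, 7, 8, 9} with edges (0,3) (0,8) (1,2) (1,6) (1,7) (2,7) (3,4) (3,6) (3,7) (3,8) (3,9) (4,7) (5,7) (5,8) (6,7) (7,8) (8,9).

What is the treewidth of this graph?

A width-2 tree decomposition is:
Bags: B1 = {3, 6, 7}  B2 = {1, 6, 7}  B3 = {3, 7, 8}  B4 = {3, 8, 9}  B5 = {0, 3, 8}  B6 = {5, 7, 8}  B7 = {1, 2, 7}  B8 = {3, 4, 7}
Tree: B1–B2, B1–B3, B3–B4, B4–B5, B3–B6, B2–B7, B3–B8
The largest bag has 3 vertices, giving width 2; this decomposition certifies tw(G) ≤ 2. Conversely, {0, 3, 8} is a clique of size 3, and the vertices of any clique must share a bag in every tree decomposition; so some bag has ≥ 3 vertices and tw(G) ≥ 2. The upper and lower bounds meet at 2, so that is the treewidth.

2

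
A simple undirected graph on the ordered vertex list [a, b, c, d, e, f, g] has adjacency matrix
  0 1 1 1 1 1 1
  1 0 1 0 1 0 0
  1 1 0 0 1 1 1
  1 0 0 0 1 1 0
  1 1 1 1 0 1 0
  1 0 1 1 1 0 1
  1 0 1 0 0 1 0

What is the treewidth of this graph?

A width-3 tree decomposition is:
Bags: B1 = {a, d, e, f}  B2 = {a, c, e, f}  B3 = {a, c, f, g}  B4 = {a, b, c, e}
Tree: B1–B2, B2–B3, B2–B4
Every bag has size at most 4, so the width is 4 − 1 = 3 and tw(G) ≤ 3. For the lower bound, the 4 vertices {a, c, f, g} are pairwise adjacent, and any tree decomposition puts a clique entirely inside one bag — forcing width ≥ 3. Combining the bounds, tw(G) = 3.

3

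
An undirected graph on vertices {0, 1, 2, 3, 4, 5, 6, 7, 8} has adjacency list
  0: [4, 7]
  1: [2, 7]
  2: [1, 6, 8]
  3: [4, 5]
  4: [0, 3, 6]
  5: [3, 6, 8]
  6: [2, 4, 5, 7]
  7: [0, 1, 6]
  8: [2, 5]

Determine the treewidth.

A width-3 tree decomposition is:
Bags: B1 = {0, 1, 4, 7}  B2 = {1, 4, 6, 7}  B3 = {1, 2, 4, 6}  B4 = {2, 3, 4, 6}  B5 = {2, 3, 5, 6}  B6 = {2, 3, 5, 8}
Tree: B1–B2, B2–B3, B3–B4, B4–B5, B5–B6
The largest bag has 4 vertices, giving width 3; this decomposition certifies tw(G) ≤ 3. For the lower bound: the 4 vertex sets {0,1,7}, {4}, {6}, {2,3,5,8} are disjoint, each induces a connected subgraph, and every pair is joined by at least one edge of G. Contracting each set to a single vertex therefore yields K_{4} as a minor, and since treewidth is minor-monotone, tw(G) ≥ tw(K_{4}) = 3. The upper and lower bounds meet at 3, so that is the treewidth.

3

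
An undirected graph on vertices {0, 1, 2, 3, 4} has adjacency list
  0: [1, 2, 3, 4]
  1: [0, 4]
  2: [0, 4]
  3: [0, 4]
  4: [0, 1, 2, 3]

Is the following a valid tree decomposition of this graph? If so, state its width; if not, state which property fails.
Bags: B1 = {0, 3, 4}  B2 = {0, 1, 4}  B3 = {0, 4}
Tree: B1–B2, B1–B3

A tree decomposition must satisfy three properties: every vertex lies in some bag; for every edge, both endpoints lie together in some bag; and for every vertex, the bags containing it form a connected subtree. Here vertex 2 appears in no bag, so the decomposition is invalid.

No — vertex 2 appears in no bag.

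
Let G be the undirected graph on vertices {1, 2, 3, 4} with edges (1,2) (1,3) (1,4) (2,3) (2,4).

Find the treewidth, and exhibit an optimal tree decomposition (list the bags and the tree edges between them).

Treewidth 2.
One optimal decomposition is:
Bags: B1 = {1, 2, 4}  B2 = {1, 2, 3}
Tree: B1–B2

The largest bag has 3 vertices, giving width 2; this decomposition certifies tw(G) ≤ 2. For the lower bound, the 3 vertices {1, 2, 3} are pairwise adjacent, and any tree decomposition puts a clique entirely inside one bag — forcing width ≥ 2. Therefore the treewidth is 2.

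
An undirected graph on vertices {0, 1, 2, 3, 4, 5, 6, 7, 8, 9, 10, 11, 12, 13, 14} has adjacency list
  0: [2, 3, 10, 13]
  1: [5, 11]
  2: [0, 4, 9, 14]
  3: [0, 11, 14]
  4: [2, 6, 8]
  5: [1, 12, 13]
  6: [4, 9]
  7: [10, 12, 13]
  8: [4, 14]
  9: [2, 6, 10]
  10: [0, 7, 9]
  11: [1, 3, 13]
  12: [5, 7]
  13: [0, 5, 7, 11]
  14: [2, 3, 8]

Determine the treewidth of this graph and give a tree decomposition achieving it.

Treewidth 3.
One optimal decomposition is:
Bags: B1 = {1, 5, 11, 12}  B2 = {5, 11, 12, 13}  B3 = {7, 11, 12, 13}  B4 = {3, 7, 11, 13}  B5 = {0, 3, 7, 13}  B6 = {0, 3, 7, 10}  B7 = {0, 3, 10, 14}  B8 = {0, 2, 10, 14}  B9 = {2, 9, 10, 14}  B10 = {2, 8, 9, 14}  B11 = {2, 4, 8, 9}  B12 = {4, 6, 8, 9}
Tree: B1–B2, B2–B3, B3–B4, B4–B5, B5–B6, B6–B7, B7–B8, B8–B9, B9–B10, B10–B11, B11–B12

Every bag has size at most 4, so the width is 4 − 1 = 3 and tw(G) ≤ 3. For the lower bound: the 4 vertex sets {1,5,12}, {11}, {13}, {0,3,7,10} are disjoint, each induces a connected subgraph, and every pair is joined by at least one edge of G. Contracting each set to a single vertex therefore yields K_{4} as a minor, and since treewidth is minor-monotone, tw(G) ≥ tw(K_{4}) = 3. Therefore the treewidth is 3.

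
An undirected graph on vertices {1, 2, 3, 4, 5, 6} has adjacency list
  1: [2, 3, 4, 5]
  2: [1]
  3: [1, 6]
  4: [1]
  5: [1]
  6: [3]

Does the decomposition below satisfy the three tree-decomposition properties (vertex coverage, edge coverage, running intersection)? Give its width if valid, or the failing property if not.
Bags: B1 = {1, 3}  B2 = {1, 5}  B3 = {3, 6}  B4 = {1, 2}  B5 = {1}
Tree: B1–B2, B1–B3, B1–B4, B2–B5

A tree decomposition must satisfy three properties: every vertex lies in some bag; for every edge, both endpoints lie together in some bag; and for every vertex, the bags containing it form a connected subtree. Here vertex 4 appears in no bag, so the decomposition is invalid.

No — vertex 4 appears in no bag.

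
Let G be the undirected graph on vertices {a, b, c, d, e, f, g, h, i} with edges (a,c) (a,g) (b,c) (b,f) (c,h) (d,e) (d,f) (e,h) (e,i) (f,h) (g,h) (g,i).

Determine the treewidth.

3

A width-3 tree decomposition is:
Bags: B1 = {a, c, g, i}  B2 = {c, g, h, i}  B3 = {c, e, h, i}  B4 = {b, c, e, h}  B5 = {b, e, f, h}  B6 = {b, d, e, f}
Tree: B1–B2, B2–B3, B3–B4, B4–B5, B5–B6
Each bag holds 4 vertices, so the decomposition has width 3, which upper-bounds the treewidth. For the lower bound: the 4 vertex sets {a,g,i}, {c}, {h}, {b,d,e,f} are disjoint, each induces a connected subgraph, and every pair is joined by at least one edge of G. Contracting each set to a single vertex therefore yields K_{4} as a minor, and since treewidth is minor-monotone, tw(G) ≥ tw(K_{4}) = 3. Therefore the treewidth is 3.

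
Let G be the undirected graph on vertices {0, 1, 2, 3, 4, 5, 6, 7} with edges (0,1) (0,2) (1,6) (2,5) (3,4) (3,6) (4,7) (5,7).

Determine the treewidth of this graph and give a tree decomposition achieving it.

The largest bag has 3 vertices, giving width 2; this decomposition certifies tw(G) ≤ 2. The edges 6–3–4–7–5–2–0–1–6 form a cycle, so G is not a tree and its treewidth is at least 2. Combining the bounds, tw(G) = 2.

Treewidth 2.
Bags: B1 = {3, 4, 6}  B2 = {4, 6, 7}  B3 = {5, 6, 7}  B4 = {2, 5, 6}  B5 = {0, 2, 6}  B6 = {0, 1, 6}
Tree: B1–B2, B2–B3, B3–B4, B4–B5, B5–B6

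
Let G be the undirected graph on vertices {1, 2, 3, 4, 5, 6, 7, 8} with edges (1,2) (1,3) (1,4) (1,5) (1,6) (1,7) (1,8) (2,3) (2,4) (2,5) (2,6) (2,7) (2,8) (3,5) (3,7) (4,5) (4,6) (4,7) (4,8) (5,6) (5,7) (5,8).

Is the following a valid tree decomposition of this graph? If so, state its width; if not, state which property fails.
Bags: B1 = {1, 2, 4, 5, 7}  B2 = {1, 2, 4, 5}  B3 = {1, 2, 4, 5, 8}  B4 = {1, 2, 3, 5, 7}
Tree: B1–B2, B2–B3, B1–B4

A tree decomposition must satisfy three properties: every vertex lies in some bag; for every edge, both endpoints lie together in some bag; and for every vertex, the bags containing it form a connected subtree. Here vertex 6 appears in no bag, so the decomposition is invalid.

No — vertex 6 appears in no bag.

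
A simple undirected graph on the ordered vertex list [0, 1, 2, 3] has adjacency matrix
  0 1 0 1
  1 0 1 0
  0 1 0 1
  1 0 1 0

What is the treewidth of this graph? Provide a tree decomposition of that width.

Every bag has size at most 3, so the width is 3 − 1 = 2 and tw(G) ≤ 2. Since 2–3–0–1–2 is a cycle in G, G is not acyclic. Forests are exactly the graphs of treewidth ≤ 1, so tw(G) ≥ 2. Combining the bounds, tw(G) = 2.

Treewidth 2.
One optimal decomposition is:
Bags: B1 = {0, 2, 3}  B2 = {0, 1, 2}
Tree: B1–B2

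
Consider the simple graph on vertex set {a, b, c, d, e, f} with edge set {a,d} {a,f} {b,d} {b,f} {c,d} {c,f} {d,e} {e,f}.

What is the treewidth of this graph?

2

A width-2 tree decomposition is:
Bags: B1 = {a, d, f}  B2 = {b, d, f}  B3 = {d, e, f}  B4 = {c, d, f}
Tree: B1–B2, B2–B3, B3–B4
Each bag holds 3 vertices, so the decomposition has width 2, which upper-bounds the treewidth. Since f–a–d–b–f is a cycle in G, G is not acyclic. Forests are exactly the graphs of treewidth ≤ 1, so tw(G) ≥ 2. Combining the bounds, tw(G) = 2.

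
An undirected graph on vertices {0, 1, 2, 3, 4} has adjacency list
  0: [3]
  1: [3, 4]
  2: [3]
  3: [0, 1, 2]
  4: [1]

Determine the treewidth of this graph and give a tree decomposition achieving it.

Treewidth 1.
One such decomposition:
Bags: B1 = {0, 3}  B2 = {1, 3}  B3 = {2, 3}  B4 = {1, 4}
Tree: B1–B2, B2–B3, B2–B4

Every bag has size at most 2, so the width is 2 − 1 = 1 and tw(G) ≤ 1. Since G has at least one edge (e.g. 3–0), it is not an edgeless graph, so tw(G) ≥ 1. Therefore the treewidth is 1.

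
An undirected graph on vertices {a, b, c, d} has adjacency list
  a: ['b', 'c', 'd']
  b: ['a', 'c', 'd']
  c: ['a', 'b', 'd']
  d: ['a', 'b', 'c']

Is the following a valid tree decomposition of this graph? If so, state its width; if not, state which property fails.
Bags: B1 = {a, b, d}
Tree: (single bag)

No — vertex c appears in no bag.

A tree decomposition must satisfy three properties: every vertex lies in some bag; for every edge, both endpoints lie together in some bag; and for every vertex, the bags containing it form a connected subtree. Here vertex c appears in no bag, so the decomposition is invalid.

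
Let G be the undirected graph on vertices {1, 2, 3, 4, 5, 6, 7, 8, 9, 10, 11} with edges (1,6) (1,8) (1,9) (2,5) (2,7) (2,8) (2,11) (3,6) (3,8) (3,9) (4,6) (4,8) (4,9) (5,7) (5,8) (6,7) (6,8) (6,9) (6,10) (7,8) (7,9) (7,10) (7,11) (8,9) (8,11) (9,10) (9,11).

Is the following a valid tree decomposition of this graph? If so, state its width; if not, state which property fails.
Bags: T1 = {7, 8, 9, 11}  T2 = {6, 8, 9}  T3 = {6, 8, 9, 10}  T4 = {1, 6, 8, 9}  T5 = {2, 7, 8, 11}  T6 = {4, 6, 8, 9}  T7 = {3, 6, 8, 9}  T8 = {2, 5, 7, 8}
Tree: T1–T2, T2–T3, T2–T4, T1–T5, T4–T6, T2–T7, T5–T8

No — edge (7,6) lies in no bag.

A tree decomposition must satisfy three properties: every vertex lies in some bag; for every edge, both endpoints lie together in some bag; and for every vertex, the bags containing it form a connected subtree. Here edge (7,6) lies in no bag, so the decomposition is invalid.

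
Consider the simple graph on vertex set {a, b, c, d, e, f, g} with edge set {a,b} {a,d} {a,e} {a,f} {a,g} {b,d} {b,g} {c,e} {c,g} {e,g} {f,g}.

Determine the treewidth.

2

A width-2 tree decomposition is:
Bags: B1 = {a, b, g}  B2 = {a, b, d}  B3 = {a, f, g}  B4 = {a, e, g}  B5 = {c, e, g}
Tree: B1–B2, B1–B3, B3–B4, B4–B5
Every bag has size at most 3, so the width is 3 − 1 = 2 and tw(G) ≤ 2. Conversely, {c, e, g} is a clique of size 3, and the vertices of any clique must share a bag in every tree decomposition; so some bag has ≥ 3 vertices and tw(G) ≥ 2. Therefore the treewidth is 2.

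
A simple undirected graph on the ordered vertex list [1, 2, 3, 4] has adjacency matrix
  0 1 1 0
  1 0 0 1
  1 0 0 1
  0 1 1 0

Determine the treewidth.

2

A width-2 tree decomposition is:
Bags: B1 = {1, 2, 3}  B2 = {2, 3, 4}
Tree: B1–B2
Each bag holds 3 vertices, so the decomposition has width 2, which upper-bounds the treewidth. The edges 3–1–2–4–3 form a cycle, so G is not a tree and its treewidth is at least 2. Hence tw(G) = 2 exactly.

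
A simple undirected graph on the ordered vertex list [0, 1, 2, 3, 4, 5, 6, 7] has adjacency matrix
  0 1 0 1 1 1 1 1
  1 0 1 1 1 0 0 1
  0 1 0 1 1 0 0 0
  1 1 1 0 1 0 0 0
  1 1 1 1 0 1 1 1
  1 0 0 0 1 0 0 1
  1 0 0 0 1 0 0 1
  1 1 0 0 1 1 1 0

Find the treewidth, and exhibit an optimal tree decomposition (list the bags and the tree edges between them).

Treewidth 3.
Bags: B1 = {0, 1, 4, 7}  B2 = {0, 1, 3, 4}  B3 = {1, 2, 3, 4}  B4 = {0, 4, 6, 7}  B5 = {0, 4, 5, 7}
Tree: B1–B2, B2–B3, B1–B4, B4–B5

Every bag has size at most 4, so the width is 4 − 1 = 3 and tw(G) ≤ 3. Conversely, {0, 1, 3, 4} is a clique of size 4, and the vertices of any clique must share a bag in every tree decomposition; so some bag has ≥ 4 vertices and tw(G) ≥ 3. Hence tw(G) = 3 exactly.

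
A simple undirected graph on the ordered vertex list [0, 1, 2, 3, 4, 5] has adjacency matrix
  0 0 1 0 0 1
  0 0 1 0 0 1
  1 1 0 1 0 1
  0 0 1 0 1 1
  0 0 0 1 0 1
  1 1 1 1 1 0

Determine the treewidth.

2

A width-2 tree decomposition is:
Bags: B1 = {1, 2, 5}  B2 = {2, 3, 5}  B3 = {0, 2, 5}  B4 = {3, 4, 5}
Tree: B1–B2, B1–B3, B2–B4
Each bag holds 3 vertices, so the decomposition has width 2, which upper-bounds the treewidth. For the lower bound, the 3 vertices {0, 2, 5} are pairwise adjacent, and any tree decomposition puts a clique entirely inside one bag — forcing width ≥ 2. The upper and lower bounds meet at 2, so that is the treewidth.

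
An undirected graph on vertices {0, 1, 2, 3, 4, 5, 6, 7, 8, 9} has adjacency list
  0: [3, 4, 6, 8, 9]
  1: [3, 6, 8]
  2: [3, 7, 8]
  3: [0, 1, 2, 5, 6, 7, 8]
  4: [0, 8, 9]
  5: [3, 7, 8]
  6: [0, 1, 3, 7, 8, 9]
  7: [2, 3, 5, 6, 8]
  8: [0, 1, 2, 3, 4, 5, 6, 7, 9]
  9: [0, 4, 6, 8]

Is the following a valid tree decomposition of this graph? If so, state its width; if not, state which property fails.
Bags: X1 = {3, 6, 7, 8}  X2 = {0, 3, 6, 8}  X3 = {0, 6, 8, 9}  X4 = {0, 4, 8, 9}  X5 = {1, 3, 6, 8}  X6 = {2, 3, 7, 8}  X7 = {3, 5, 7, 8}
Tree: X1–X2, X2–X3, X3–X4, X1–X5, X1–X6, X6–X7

Vertex coverage: the bags together contain {0, 1, 2, 3, 4, 5, 6, 7, 8, 9}, the full vertex set. Edge coverage: each edge of G has both endpoints in at least one bag. Running intersection: for every vertex, the bags containing it form a connected subtree. All three properties hold, so this is a valid tree decomposition of width max|bag| − 1 = 3, and hence tw(G) ≤ 3.

Yes; width 3.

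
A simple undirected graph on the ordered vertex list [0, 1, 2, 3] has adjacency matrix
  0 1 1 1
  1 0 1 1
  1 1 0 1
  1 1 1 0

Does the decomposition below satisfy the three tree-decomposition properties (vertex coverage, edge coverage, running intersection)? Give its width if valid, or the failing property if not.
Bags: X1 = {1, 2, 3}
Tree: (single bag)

No — vertex 0 appears in no bag.

A tree decomposition must satisfy three properties: every vertex lies in some bag; for every edge, both endpoints lie together in some bag; and for every vertex, the bags containing it form a connected subtree. Here vertex 0 appears in no bag, so the decomposition is invalid.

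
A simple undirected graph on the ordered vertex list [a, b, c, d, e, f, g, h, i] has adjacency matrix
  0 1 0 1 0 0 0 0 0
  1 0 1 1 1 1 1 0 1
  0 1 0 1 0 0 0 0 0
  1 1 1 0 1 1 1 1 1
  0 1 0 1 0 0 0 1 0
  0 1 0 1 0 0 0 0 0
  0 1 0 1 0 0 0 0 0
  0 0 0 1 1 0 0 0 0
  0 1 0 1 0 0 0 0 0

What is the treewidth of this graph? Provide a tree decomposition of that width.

The largest bag has 3 vertices, giving width 2; this decomposition certifies tw(G) ≤ 2. Conversely, {d, e, h} is a clique of size 3, and the vertices of any clique must share a bag in every tree decomposition; so some bag has ≥ 3 vertices and tw(G) ≥ 2. Combining the bounds, tw(G) = 2.

Treewidth 2.
One such decomposition:
Bags: B1 = {b, d, i}  B2 = {b, d, e}  B3 = {b, d, f}  B4 = {b, c, d}  B5 = {d, e, h}  B6 = {a, b, d}  B7 = {b, d, g}
Tree: B1–B2, B1–B3, B1–B4, B2–B5, B1–B6, B6–B7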